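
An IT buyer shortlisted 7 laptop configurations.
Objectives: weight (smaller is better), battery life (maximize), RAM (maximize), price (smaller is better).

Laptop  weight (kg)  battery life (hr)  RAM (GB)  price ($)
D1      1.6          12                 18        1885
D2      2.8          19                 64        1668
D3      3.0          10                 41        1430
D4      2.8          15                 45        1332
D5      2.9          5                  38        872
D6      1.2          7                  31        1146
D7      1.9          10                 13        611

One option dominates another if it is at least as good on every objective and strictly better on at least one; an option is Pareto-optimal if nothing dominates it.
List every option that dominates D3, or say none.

D4

D4: weight 2.8≤3.0, battery life 15≥10, RAM 45≥41, price 1332≤1430 — dominates D3.
Others (D1, D2, D5, D6, D7) are each worse than D3 on at least one objective.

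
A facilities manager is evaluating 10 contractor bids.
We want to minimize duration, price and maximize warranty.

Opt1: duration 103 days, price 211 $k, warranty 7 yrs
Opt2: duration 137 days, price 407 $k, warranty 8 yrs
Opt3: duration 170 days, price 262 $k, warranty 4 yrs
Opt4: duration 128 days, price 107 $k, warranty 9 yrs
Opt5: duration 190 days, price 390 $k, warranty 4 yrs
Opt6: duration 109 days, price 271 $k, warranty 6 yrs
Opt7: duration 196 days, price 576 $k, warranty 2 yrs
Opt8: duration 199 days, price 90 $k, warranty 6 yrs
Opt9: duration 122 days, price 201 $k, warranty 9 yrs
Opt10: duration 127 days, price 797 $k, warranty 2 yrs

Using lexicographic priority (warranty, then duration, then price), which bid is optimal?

Opt9

First maximize warranty: best is 9, kept {Opt4, Opt9}.
Then minimize duration: best is 122, kept {Opt9}.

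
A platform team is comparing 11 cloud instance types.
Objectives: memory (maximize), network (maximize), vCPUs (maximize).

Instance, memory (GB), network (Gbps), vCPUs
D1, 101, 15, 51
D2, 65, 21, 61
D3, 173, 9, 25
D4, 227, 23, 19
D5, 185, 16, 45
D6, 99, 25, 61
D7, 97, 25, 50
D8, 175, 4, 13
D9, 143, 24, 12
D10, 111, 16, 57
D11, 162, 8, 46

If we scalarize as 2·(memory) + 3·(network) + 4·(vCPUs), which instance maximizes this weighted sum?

D1: 2·101 + 3·15 + 4·51 = 451
D2: 2·65 + 3·21 + 4·61 = 437
D3: 2·173 + 3·9 + 4·25 = 473
D4: 2·227 + 3·23 + 4·19 = 599
D5: 2·185 + 3·16 + 4·45 = 598
D6: 2·99 + 3·25 + 4·61 = 517
D7: 2·97 + 3·25 + 4·50 = 469
D8: 2·175 + 3·4 + 4·13 = 414
D9: 2·143 + 3·24 + 4·12 = 406
D10: 2·111 + 3·16 + 4·57 = 498
D11: 2·162 + 3·8 + 4·46 = 532
Highest: D4 at 599.

D4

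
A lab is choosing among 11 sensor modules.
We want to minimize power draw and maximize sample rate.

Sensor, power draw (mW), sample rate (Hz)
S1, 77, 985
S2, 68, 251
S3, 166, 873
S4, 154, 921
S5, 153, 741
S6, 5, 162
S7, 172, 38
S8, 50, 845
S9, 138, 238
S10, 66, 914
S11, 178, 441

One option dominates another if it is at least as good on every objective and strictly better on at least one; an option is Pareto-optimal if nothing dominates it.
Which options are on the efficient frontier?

S1, S6, S8, S10

S1: not dominated (best sample rate).
S2: dominated by S8 (power draw 50≤68, sample rate 845≥251).
S3: dominated by S1 (power draw 77≤166, sample rate 985≥873).
S4: dominated by S1 (power draw 77≤154, sample rate 985≥921).
S5: dominated by S1 (power draw 77≤153, sample rate 985≥741).
S6: not dominated (best power draw).
S7: dominated by S1 (power draw 77≤172, sample rate 985≥38).
S8: not dominated.
S9: dominated by S1 (power draw 77≤138, sample rate 985≥238).
S10: not dominated.
S11: dominated by S1 (power draw 77≤178, sample rate 985≥441).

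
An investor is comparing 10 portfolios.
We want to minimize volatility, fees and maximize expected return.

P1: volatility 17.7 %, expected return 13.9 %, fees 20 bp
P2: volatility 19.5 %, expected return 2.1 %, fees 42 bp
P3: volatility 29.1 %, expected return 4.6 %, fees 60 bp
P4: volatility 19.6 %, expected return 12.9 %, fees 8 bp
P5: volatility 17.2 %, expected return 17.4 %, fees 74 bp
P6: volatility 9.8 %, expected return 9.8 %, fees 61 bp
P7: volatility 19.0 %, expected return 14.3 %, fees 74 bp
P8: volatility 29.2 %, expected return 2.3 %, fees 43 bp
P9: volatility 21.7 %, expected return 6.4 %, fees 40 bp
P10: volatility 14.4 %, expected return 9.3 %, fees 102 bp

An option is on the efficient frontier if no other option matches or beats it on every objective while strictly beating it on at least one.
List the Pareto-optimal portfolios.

P1, P4, P5, P6

P1: not dominated.
P2: dominated by P1 (volatility 17.7≤19.5, expected return 13.9≥2.1, fees 20≤42).
P3: dominated by P1 (volatility 17.7≤29.1, expected return 13.9≥4.6, fees 20≤60).
P4: not dominated (best fees).
P5: not dominated (best expected return).
P6: not dominated (best volatility).
P7: dominated by P5 (volatility 17.2≤19.0, expected return 17.4≥14.3, fees 74≤74).
P8: dominated by P1 (volatility 17.7≤29.2, expected return 13.9≥2.3, fees 20≤43).
P9: dominated by P1 (volatility 17.7≤21.7, expected return 13.9≥6.4, fees 20≤40).
P10: dominated by P6 (volatility 9.8≤14.4, expected return 9.8≥9.3, fees 61≤102).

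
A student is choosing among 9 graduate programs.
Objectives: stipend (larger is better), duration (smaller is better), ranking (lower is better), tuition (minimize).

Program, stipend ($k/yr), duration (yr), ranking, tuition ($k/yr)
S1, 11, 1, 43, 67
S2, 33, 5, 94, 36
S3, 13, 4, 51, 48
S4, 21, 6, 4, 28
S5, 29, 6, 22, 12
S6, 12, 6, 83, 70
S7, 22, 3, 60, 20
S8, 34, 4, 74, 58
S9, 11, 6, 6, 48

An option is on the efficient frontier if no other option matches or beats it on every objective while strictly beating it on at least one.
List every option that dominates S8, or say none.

S1: worse on stipend (11 vs 34).
S2: worse on stipend (33 vs 34).
S3: worse on stipend (13 vs 34).
S4: worse on stipend (21 vs 34).
S5: worse on stipend (29 vs 34).
S6: worse on stipend (12 vs 34).
S7: worse on stipend (22 vs 34).
S9: worse on stipend (11 vs 34).
No option dominates S8.

none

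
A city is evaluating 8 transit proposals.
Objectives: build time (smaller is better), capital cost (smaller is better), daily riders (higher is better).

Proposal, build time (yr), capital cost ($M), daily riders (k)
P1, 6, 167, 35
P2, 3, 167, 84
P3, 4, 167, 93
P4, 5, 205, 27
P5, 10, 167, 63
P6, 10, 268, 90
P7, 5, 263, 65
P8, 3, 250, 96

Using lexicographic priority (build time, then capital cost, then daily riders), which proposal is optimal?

First minimize build time: best is 3, kept {P2, P8}.
Then minimize capital cost: best is 167, kept {P2}.

P2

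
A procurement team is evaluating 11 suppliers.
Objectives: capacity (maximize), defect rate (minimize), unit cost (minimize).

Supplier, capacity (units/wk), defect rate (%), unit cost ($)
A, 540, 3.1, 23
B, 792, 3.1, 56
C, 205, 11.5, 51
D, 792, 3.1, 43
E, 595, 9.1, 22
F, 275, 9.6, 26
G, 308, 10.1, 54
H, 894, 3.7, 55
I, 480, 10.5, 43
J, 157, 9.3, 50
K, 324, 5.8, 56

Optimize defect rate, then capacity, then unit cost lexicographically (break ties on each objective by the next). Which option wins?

First minimize defect rate: best is 3.1, kept {A, B, D}.
Then maximize capacity: best is 792, kept {B, D}.
Then minimize unit cost: best is 43, kept {D}.

D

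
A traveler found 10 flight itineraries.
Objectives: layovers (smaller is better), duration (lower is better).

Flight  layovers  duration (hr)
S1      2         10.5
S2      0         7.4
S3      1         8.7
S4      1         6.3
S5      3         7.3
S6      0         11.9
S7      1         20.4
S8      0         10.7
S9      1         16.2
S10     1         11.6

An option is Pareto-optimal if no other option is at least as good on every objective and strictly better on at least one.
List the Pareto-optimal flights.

S2, S4

S1: dominated by S2 (layovers 0≤2, duration 7.4≤10.5).
S2: not dominated.
S3: dominated by S2 (layovers 0≤1, duration 7.4≤8.7).
S4: not dominated (best duration).
S5: dominated by S4 (layovers 1≤3, duration 6.3≤7.3).
S6: dominated by S2 (layovers 0≤0, duration 7.4≤11.9).
S7: dominated by S2 (layovers 0≤1, duration 7.4≤20.4).
S8: dominated by S2 (layovers 0≤0, duration 7.4≤10.7).
S9: dominated by S2 (layovers 0≤1, duration 7.4≤16.2).
S10: dominated by S2 (layovers 0≤1, duration 7.4≤11.6).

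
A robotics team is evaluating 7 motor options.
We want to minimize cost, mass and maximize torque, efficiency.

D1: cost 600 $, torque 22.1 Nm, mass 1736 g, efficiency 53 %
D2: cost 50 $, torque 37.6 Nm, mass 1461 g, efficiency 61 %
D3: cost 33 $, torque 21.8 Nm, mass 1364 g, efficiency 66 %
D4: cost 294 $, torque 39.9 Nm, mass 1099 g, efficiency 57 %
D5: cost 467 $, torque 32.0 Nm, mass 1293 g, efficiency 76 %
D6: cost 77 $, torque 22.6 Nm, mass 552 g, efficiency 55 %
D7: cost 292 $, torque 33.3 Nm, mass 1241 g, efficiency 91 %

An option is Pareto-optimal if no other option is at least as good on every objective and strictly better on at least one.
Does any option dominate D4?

D1: worse on cost (600 vs 294).
D2: worse on torque (37.6 vs 39.9).
D3: worse on torque (21.8 vs 39.9).
D5: worse on cost (467 vs 294).
D6: worse on torque (22.6 vs 39.9).
D7: worse on torque (33.3 vs 39.9).
No option is at least as good as D4 on every objective and strictly better on one.

No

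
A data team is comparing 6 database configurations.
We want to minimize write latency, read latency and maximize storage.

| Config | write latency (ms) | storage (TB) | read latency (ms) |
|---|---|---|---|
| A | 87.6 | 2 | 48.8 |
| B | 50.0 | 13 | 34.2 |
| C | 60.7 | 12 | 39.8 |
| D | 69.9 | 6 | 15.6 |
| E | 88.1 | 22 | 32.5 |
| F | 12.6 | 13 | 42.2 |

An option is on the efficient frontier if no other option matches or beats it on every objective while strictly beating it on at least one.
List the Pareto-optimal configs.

A: dominated by B (write latency 50.0≤87.6, storage 13≥2, read latency 34.2≤48.8).
B: not dominated.
C: dominated by B (write latency 50.0≤60.7, storage 13≥12, read latency 34.2≤39.8).
D: not dominated (best read latency).
E: not dominated (best storage).
F: not dominated (best write latency).

B, D, E, F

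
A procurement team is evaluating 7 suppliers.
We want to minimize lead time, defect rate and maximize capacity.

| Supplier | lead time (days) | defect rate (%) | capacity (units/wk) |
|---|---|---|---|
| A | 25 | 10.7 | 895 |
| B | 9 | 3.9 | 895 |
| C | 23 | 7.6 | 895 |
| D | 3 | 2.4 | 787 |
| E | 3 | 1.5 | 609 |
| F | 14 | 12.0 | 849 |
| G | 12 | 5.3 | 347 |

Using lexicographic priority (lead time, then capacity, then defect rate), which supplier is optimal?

D

First minimize lead time: best is 3, kept {D, E}.
Then maximize capacity: best is 787, kept {D}.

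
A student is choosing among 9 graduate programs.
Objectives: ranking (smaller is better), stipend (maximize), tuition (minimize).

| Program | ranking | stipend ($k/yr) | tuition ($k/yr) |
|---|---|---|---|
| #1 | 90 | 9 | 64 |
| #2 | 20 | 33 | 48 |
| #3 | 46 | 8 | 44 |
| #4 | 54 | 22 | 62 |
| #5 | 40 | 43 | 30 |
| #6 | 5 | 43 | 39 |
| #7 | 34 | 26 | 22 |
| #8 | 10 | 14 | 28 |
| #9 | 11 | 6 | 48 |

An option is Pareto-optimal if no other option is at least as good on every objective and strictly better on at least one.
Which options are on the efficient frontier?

#5, #6, #7, #8

#1: dominated by #2 (ranking 20≤90, stipend 33≥9, tuition 48≤64).
#2: dominated by #6 (ranking 5≤20, stipend 43≥33, tuition 39≤48).
#3: dominated by #5 (ranking 40≤46, stipend 43≥8, tuition 30≤44).
#4: dominated by #2 (ranking 20≤54, stipend 33≥22, tuition 48≤62).
#5: not dominated.
#6: not dominated (best ranking).
#7: not dominated (best tuition).
#8: not dominated.
#9: dominated by #6 (ranking 5≤11, stipend 43≥6, tuition 39≤48).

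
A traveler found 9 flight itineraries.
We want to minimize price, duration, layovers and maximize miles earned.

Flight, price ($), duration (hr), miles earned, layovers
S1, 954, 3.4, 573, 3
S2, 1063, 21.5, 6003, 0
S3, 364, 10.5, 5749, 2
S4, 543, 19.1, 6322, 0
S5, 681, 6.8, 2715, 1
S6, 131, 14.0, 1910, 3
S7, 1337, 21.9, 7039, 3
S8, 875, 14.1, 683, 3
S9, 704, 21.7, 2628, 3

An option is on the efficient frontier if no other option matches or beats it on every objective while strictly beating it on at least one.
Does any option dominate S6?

S1: worse on price (954 vs 131).
S2: worse on price (1063 vs 131).
S3: worse on price (364 vs 131).
S4: worse on price (543 vs 131).
S5: worse on price (681 vs 131).
S7: worse on price (1337 vs 131).
S8: worse on price (875 vs 131).
S9: worse on price (704 vs 131).
No option is at least as good as S6 on every objective and strictly better on one.

No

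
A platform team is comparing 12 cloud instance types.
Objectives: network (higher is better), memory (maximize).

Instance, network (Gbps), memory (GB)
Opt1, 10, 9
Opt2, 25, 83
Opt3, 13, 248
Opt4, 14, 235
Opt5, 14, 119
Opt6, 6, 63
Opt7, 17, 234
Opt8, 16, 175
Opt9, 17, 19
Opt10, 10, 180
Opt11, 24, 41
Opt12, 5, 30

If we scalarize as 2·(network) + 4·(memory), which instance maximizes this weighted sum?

Opt1: 2·10 + 4·9 = 56
Opt2: 2·25 + 4·83 = 382
Opt3: 2·13 + 4·248 = 1018
Opt4: 2·14 + 4·235 = 968
Opt5: 2·14 + 4·119 = 504
Opt6: 2·6 + 4·63 = 264
Opt7: 2·17 + 4·234 = 970
Opt8: 2·16 + 4·175 = 732
Opt9: 2·17 + 4·19 = 110
Opt10: 2·10 + 4·180 = 740
Opt11: 2·24 + 4·41 = 212
Opt12: 2·5 + 4·30 = 130
Highest: Opt3 at 1018.

Opt3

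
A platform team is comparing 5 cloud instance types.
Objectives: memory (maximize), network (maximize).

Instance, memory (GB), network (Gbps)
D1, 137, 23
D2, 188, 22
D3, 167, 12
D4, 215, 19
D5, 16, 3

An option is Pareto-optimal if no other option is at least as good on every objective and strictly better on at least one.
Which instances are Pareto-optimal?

D1, D2, D4

D1: not dominated (best network).
D2: not dominated.
D3: dominated by D2 (memory 188≥167, network 22≥12).
D4: not dominated (best memory).
D5: dominated by D1 (memory 137≥16, network 23≥3).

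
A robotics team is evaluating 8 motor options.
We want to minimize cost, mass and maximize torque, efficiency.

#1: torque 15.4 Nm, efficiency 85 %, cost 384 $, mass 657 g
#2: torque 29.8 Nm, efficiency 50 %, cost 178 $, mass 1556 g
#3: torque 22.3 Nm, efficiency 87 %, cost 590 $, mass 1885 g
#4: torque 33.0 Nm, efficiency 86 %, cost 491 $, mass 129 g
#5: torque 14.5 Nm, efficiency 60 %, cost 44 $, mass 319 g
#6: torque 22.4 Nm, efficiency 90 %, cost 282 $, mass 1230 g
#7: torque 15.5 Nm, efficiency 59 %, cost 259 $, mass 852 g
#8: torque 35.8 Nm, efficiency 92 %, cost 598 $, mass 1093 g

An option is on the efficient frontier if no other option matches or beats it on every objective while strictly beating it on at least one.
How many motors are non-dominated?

7

#1: not dominated.
#2: not dominated.
#3: dominated by #6 (torque 22.4≥22.3, efficiency 90≥87, cost 282≤590, mass 1230≤1885).
#4: not dominated (best mass).
#5: not dominated (best cost).
#6: not dominated.
#7: not dominated.
#8: not dominated (best torque).
Pareto-optimal: #1, #2, #4, #5, #6, #7, #8 → 7.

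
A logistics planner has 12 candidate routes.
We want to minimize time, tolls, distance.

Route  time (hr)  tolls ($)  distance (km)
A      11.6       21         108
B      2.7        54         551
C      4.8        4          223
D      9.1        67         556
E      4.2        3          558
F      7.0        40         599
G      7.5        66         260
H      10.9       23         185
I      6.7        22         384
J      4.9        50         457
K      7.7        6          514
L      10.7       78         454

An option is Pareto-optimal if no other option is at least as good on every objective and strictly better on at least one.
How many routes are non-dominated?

A: not dominated (best distance).
B: not dominated (best time).
C: not dominated.
D: dominated by B (time 2.7≤9.1, tolls 54≤67, distance 551≤556).
E: not dominated (best tolls).
F: dominated by C (time 4.8≤7.0, tolls 4≤40, distance 223≤599).
G: dominated by C (time 4.8≤7.5, tolls 4≤66, distance 223≤260).
H: not dominated.
I: dominated by C (time 4.8≤6.7, tolls 4≤22, distance 223≤384).
J: dominated by C (time 4.8≤4.9, tolls 4≤50, distance 223≤457).
K: dominated by C (time 4.8≤7.7, tolls 4≤6, distance 223≤514).
L: dominated by C (time 4.8≤10.7, tolls 4≤78, distance 223≤454).
Pareto-optimal: A, B, C, E, H → 5.

5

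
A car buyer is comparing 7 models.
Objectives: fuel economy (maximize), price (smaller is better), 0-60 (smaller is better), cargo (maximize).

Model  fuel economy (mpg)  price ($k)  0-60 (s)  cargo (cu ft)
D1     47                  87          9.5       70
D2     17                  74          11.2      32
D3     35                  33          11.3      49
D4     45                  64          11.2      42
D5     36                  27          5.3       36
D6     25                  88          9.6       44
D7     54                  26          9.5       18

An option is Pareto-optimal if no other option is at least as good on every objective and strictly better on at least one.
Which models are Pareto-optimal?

D1, D3, D4, D5, D7

D1: not dominated (best cargo).
D2: dominated by D4 (fuel economy 45≥17, price 64≤74, 0-60 11.2≤11.2, cargo 42≥32).
D3: not dominated.
D4: not dominated.
D5: not dominated (best 0-60).
D6: dominated by D1 (fuel economy 47≥25, price 87≤88, 0-60 9.5≤9.6, cargo 70≥44).
D7: not dominated (best fuel economy).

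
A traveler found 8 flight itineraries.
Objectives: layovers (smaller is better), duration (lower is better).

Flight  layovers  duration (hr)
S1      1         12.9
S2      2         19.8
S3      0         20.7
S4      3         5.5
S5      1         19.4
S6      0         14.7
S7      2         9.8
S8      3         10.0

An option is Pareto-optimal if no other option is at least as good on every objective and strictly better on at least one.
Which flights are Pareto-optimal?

S1: not dominated.
S2: dominated by S1 (layovers 1≤2, duration 12.9≤19.8).
S3: dominated by S6 (layovers 0≤0, duration 14.7≤20.7).
S4: not dominated (best duration).
S5: dominated by S1 (layovers 1≤1, duration 12.9≤19.4).
S6: not dominated.
S7: not dominated.
S8: dominated by S4 (layovers 3≤3, duration 5.5≤10.0).

S1, S4, S6, S7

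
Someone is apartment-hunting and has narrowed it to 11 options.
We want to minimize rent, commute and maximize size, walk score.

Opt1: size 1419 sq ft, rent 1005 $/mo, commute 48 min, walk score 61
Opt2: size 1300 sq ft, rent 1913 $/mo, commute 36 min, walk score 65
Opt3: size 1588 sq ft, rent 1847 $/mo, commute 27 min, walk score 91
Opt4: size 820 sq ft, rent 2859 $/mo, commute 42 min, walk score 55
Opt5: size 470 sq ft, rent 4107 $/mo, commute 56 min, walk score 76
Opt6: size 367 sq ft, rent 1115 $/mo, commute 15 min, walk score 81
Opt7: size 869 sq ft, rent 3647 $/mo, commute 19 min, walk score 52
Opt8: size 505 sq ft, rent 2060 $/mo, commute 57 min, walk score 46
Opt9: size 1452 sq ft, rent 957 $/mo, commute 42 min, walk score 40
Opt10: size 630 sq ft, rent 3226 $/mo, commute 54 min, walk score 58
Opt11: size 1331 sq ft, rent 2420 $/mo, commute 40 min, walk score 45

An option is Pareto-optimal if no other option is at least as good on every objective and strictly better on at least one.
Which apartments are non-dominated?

Opt1: not dominated.
Opt2: dominated by Opt3 (size 1588≥1300, rent 1847≤1913, commute 27≤36, walk score 91≥65).
Opt3: not dominated (best size).
Opt4: dominated by Opt2 (size 1300≥820, rent 1913≤2859, commute 36≤42, walk score 65≥55).
Opt5: dominated by Opt3 (size 1588≥470, rent 1847≤4107, commute 27≤56, walk score 91≥76).
Opt6: not dominated (best commute).
Opt7: not dominated.
Opt8: dominated by Opt1 (size 1419≥505, rent 1005≤2060, commute 48≤57, walk score 61≥46).
Opt9: not dominated (best rent).
Opt10: dominated by Opt1 (size 1419≥630, rent 1005≤3226, commute 48≤54, walk score 61≥58).
Opt11: dominated by Opt3 (size 1588≥1331, rent 1847≤2420, commute 27≤40, walk score 91≥45).

Opt1, Opt3, Opt6, Opt7, Opt9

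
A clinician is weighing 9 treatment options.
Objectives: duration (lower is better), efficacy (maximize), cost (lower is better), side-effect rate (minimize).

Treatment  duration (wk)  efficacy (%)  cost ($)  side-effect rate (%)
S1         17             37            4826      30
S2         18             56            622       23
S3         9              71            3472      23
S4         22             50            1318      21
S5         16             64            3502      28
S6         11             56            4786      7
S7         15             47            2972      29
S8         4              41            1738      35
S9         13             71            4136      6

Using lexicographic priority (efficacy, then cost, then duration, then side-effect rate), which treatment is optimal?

S3

First maximize efficacy: best is 71, kept {S3, S9}.
Then minimize cost: best is 3472, kept {S3}.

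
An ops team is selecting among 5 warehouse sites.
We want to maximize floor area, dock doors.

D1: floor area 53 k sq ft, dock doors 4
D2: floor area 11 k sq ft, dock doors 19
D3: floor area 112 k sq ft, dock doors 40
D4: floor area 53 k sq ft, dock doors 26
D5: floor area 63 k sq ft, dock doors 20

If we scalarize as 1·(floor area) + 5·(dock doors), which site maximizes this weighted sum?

D3

D1: 1·53 + 5·4 = 73
D2: 1·11 + 5·19 = 106
D3: 1·112 + 5·40 = 312
D4: 1·53 + 5·26 = 183
D5: 1·63 + 5·20 = 163
Highest: D3 at 312.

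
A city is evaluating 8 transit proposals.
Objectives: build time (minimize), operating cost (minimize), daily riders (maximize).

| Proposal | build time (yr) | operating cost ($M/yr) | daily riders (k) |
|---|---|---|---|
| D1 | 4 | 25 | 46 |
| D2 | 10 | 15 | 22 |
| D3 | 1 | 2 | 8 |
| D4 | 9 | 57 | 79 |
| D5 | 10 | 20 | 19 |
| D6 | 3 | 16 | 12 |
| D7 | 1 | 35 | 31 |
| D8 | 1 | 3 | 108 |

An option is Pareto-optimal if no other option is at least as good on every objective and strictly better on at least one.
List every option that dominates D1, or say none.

D8

D8: build time 1≤4, operating cost 3≤25, daily riders 108≥46 — dominates D1.
Others (D2, D3, D4, D5, D6, D7) are each worse than D1 on at least one objective.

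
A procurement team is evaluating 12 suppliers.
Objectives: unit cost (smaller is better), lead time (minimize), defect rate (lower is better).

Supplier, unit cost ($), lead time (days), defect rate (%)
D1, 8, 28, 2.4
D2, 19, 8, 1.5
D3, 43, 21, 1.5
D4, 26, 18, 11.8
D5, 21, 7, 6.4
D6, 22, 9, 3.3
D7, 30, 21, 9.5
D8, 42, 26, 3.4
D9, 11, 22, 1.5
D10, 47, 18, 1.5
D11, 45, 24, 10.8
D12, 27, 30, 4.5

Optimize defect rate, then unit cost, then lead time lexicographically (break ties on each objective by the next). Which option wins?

D9

First minimize defect rate: best is 1.5, kept {D2, D3, D9, D10}.
Then minimize unit cost: best is 11, kept {D9}.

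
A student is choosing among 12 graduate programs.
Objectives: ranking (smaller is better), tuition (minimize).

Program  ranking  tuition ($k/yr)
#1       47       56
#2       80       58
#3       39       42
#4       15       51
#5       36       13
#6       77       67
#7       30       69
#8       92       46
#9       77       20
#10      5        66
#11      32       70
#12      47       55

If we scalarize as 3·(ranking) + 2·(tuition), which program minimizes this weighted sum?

#1: 3·47 + 2·56 = 253
#2: 3·80 + 2·58 = 356
#3: 3·39 + 2·42 = 201
#4: 3·15 + 2·51 = 147
#5: 3·36 + 2·13 = 134
#6: 3·77 + 2·67 = 365
#7: 3·30 + 2·69 = 228
#8: 3·92 + 2·46 = 368
#9: 3·77 + 2·20 = 271
#10: 3·5 + 2·66 = 147
#11: 3·32 + 2·70 = 236
#12: 3·47 + 2·55 = 251
Lowest: #5 at 134.

#5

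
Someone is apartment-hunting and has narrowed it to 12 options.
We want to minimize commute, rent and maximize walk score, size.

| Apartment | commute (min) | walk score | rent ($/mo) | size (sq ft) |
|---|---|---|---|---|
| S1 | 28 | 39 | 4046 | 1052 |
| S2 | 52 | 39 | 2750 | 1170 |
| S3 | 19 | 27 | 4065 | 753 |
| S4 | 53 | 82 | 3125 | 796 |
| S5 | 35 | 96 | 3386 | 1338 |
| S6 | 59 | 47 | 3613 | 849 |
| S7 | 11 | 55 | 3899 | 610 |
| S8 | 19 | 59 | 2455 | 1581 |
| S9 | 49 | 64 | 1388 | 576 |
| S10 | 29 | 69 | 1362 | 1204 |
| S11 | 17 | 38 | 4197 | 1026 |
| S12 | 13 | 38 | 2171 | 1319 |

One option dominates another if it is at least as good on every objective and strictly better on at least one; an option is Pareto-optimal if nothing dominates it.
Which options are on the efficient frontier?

S4, S5, S7, S8, S10, S12

S1: dominated by S8 (commute 19≤28, walk score 59≥39, rent 2455≤4046, size 1581≥1052).
S2: dominated by S8 (commute 19≤52, walk score 59≥39, rent 2455≤2750, size 1581≥1170).
S3: dominated by S8 (commute 19≤19, walk score 59≥27, rent 2455≤4065, size 1581≥753).
S4: not dominated.
S5: not dominated (best walk score).
S6: dominated by S5 (commute 35≤59, walk score 96≥47, rent 3386≤3613, size 1338≥849).
S7: not dominated (best commute).
S8: not dominated (best size).
S9: dominated by S10 (commute 29≤49, walk score 69≥64, rent 1362≤1388, size 1204≥576).
S10: not dominated (best rent).
S11: dominated by S12 (commute 13≤17, walk score 38≥38, rent 2171≤4197, size 1319≥1026).
S12: not dominated.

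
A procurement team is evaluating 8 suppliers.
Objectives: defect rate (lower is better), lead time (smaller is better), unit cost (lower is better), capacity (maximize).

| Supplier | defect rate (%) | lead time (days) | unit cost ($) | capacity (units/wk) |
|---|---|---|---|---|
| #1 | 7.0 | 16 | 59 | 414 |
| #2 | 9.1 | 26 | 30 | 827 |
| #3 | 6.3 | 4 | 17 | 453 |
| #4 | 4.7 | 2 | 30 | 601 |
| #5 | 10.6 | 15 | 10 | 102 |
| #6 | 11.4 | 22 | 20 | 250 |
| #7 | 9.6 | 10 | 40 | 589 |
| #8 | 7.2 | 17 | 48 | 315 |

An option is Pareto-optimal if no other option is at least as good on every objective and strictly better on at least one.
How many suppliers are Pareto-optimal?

#1: dominated by #3 (defect rate 6.3≤7.0, lead time 4≤16, unit cost 17≤59, capacity 453≥414).
#2: not dominated (best capacity).
#3: not dominated.
#4: not dominated (best defect rate).
#5: not dominated (best unit cost).
#6: dominated by #3 (defect rate 6.3≤11.4, lead time 4≤22, unit cost 17≤20, capacity 453≥250).
#7: dominated by #4 (defect rate 4.7≤9.6, lead time 2≤10, unit cost 30≤40, capacity 601≥589).
#8: dominated by #3 (defect rate 6.3≤7.2, lead time 4≤17, unit cost 17≤48, capacity 453≥315).
Pareto-optimal: #2, #3, #4, #5 → 4.

4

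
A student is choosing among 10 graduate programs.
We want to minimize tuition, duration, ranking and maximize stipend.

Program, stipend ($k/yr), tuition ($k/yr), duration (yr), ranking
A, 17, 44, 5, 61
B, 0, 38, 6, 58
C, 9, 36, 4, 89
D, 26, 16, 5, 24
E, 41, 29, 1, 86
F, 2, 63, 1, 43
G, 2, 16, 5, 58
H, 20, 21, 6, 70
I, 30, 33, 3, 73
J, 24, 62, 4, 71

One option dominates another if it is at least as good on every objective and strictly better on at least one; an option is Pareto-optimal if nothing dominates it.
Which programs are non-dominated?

D, E, F, I, J

A: dominated by D (stipend 26≥17, tuition 16≤44, duration 5≤5, ranking 24≤61).
B: dominated by D (stipend 26≥0, tuition 16≤38, duration 5≤6, ranking 24≤58).
C: dominated by E (stipend 41≥9, tuition 29≤36, duration 1≤4, ranking 86≤89).
D: not dominated (best ranking).
E: not dominated (best stipend).
F: not dominated.
G: dominated by D (stipend 26≥2, tuition 16≤16, duration 5≤5, ranking 24≤58).
H: dominated by D (stipend 26≥20, tuition 16≤21, duration 5≤6, ranking 24≤70).
I: not dominated.
J: not dominated.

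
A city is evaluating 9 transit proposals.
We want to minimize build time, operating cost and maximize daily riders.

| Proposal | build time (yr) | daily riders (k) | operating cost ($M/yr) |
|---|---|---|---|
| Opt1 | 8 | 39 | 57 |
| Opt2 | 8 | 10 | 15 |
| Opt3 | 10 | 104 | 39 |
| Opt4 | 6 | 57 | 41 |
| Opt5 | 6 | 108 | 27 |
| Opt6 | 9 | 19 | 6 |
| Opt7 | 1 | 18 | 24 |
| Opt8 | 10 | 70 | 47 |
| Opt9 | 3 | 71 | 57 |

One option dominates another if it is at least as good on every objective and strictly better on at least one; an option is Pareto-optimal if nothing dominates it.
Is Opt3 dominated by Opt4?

No

Opt4 vs Opt3: Opt4 is worse on daily riders (57 vs 104), so it does not dominate Opt3.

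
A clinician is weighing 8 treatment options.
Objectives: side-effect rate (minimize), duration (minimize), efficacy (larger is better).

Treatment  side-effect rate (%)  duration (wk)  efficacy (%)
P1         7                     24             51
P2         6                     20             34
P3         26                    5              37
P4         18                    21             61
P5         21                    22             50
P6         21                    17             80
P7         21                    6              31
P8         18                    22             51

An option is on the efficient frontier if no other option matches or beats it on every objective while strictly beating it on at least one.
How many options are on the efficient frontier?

6

P1: not dominated.
P2: not dominated (best side-effect rate).
P3: not dominated (best duration).
P4: not dominated.
P5: dominated by P4 (side-effect rate 18≤21, duration 21≤22, efficacy 61≥50).
P6: not dominated (best efficacy).
P7: not dominated.
P8: dominated by P4 (side-effect rate 18≤18, duration 21≤22, efficacy 61≥51).
Pareto-optimal: P1, P2, P3, P4, P6, P7 → 6.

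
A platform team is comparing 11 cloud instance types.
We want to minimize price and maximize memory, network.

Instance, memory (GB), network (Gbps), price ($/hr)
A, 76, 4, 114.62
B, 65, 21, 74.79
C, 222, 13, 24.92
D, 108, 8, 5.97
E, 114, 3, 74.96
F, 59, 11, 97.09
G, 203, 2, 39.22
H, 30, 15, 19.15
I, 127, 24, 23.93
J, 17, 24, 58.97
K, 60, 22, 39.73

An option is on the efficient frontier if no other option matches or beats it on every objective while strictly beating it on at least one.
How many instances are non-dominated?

4

A: dominated by C (memory 222≥76, network 13≥4, price 24.92≤114.62).
B: dominated by I (memory 127≥65, network 24≥21, price 23.93≤74.79).
C: not dominated (best memory).
D: not dominated (best price).
E: dominated by C (memory 222≥114, network 13≥3, price 24.92≤74.96).
F: dominated by B (memory 65≥59, network 21≥11, price 74.79≤97.09).
G: dominated by C (memory 222≥203, network 13≥2, price 24.92≤39.22).
H: not dominated.
I: not dominated.
J: dominated by I (memory 127≥17, network 24≥24, price 23.93≤58.97).
K: dominated by I (memory 127≥60, network 24≥22, price 23.93≤39.73).
Pareto-optimal: C, D, H, I → 4.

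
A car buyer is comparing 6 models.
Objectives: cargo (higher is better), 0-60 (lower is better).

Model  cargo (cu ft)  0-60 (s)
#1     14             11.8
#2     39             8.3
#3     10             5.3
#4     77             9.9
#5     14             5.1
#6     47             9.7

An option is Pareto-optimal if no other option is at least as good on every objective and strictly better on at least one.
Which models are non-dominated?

#2, #4, #5, #6

#1: dominated by #2 (cargo 39≥14, 0-60 8.3≤11.8).
#2: not dominated.
#3: dominated by #5 (cargo 14≥10, 0-60 5.1≤5.3).
#4: not dominated (best cargo).
#5: not dominated (best 0-60).
#6: not dominated.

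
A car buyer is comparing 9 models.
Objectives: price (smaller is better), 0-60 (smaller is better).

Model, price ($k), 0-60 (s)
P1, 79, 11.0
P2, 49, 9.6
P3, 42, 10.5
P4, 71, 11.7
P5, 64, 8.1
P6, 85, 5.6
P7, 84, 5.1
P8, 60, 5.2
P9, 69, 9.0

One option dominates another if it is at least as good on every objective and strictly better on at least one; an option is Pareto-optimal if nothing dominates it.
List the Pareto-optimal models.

P1: dominated by P2 (price 49≤79, 0-60 9.6≤11.0).
P2: not dominated.
P3: not dominated (best price).
P4: dominated by P2 (price 49≤71, 0-60 9.6≤11.7).
P5: dominated by P8 (price 60≤64, 0-60 5.2≤8.1).
P6: dominated by P7 (price 84≤85, 0-60 5.1≤5.6).
P7: not dominated (best 0-60).
P8: not dominated.
P9: dominated by P5 (price 64≤69, 0-60 8.1≤9.0).

P2, P3, P7, P8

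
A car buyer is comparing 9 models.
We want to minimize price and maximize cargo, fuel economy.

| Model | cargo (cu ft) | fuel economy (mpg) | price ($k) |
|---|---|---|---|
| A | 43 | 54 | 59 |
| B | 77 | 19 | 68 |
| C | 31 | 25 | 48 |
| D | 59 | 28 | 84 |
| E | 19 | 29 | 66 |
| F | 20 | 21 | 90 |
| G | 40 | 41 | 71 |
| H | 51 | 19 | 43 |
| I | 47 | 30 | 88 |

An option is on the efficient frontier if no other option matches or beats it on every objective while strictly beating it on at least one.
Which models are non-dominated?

A, B, C, D, H, I

A: not dominated (best fuel economy).
B: not dominated (best cargo).
C: not dominated.
D: not dominated.
E: dominated by A (cargo 43≥19, fuel economy 54≥29, price 59≤66).
F: dominated by A (cargo 43≥20, fuel economy 54≥21, price 59≤90).
G: dominated by A (cargo 43≥40, fuel economy 54≥41, price 59≤71).
H: not dominated (best price).
I: not dominated.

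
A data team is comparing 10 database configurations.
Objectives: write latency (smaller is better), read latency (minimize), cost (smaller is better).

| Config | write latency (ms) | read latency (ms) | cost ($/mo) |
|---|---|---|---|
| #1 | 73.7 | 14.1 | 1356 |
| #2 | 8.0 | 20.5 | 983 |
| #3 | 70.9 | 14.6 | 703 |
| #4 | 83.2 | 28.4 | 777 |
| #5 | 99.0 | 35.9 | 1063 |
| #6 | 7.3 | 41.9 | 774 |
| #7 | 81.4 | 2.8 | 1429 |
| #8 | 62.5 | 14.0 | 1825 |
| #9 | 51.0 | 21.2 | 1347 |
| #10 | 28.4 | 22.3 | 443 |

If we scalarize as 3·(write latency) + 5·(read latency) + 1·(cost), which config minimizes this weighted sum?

#1: 3·73.7 + 5·14.1 + 1·1356 = 1647.6
#2: 3·8.0 + 5·20.5 + 1·983 = 1109.5
#3: 3·70.9 + 5·14.6 + 1·703 = 988.7
#4: 3·83.2 + 5·28.4 + 1·777 = 1168.6
#5: 3·99.0 + 5·35.9 + 1·1063 = 1539.5
#6: 3·7.3 + 5·41.9 + 1·774 = 1005.4
#7: 3·81.4 + 5·2.8 + 1·1429 = 1687.2
#8: 3·62.5 + 5·14.0 + 1·1825 = 2082.5
#9: 3·51.0 + 5·21.2 + 1·1347 = 1606.0
#10: 3·28.4 + 5·22.3 + 1·443 = 639.7
Lowest: #10 at 639.7.

#10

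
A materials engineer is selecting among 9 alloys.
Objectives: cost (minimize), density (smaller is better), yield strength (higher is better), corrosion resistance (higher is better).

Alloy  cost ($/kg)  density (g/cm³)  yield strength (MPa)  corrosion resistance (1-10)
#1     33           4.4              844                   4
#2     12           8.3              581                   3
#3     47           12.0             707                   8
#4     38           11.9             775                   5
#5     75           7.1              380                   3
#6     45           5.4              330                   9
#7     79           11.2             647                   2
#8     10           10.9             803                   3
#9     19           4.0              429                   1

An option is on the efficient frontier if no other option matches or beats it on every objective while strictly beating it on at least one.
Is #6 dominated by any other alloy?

No

#1: worse on corrosion resistance (4 vs 9).
#2: worse on density (8.3 vs 5.4).
#3: worse on cost (47 vs 45).
#4: worse on density (11.9 vs 5.4).
#5: worse on cost (75 vs 45).
#7: worse on cost (79 vs 45).
#8: worse on density (10.9 vs 5.4).
#9: worse on corrosion resistance (1 vs 9).
No option is at least as good as #6 on every objective and strictly better on one.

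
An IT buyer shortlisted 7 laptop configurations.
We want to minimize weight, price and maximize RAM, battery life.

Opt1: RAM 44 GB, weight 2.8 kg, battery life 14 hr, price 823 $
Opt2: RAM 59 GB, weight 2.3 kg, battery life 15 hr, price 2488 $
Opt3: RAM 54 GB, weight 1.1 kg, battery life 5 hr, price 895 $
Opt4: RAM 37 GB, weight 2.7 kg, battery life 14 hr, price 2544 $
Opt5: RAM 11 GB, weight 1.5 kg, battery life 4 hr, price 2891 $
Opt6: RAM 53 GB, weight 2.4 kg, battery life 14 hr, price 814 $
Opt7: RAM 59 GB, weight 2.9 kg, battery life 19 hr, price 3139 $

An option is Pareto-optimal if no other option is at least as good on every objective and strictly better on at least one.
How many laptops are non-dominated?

4

Opt1: dominated by Opt6 (RAM 53≥44, weight 2.4≤2.8, battery life 14≥14, price 814≤823).
Opt2: not dominated.
Opt3: not dominated (best weight).
Opt4: dominated by Opt2 (RAM 59≥37, weight 2.3≤2.7, battery life 15≥14, price 2488≤2544).
Opt5: dominated by Opt3 (RAM 54≥11, weight 1.1≤1.5, battery life 5≥4, price 895≤2891).
Opt6: not dominated (best price).
Opt7: not dominated (best battery life).
Pareto-optimal: Opt2, Opt3, Opt6, Opt7 → 4.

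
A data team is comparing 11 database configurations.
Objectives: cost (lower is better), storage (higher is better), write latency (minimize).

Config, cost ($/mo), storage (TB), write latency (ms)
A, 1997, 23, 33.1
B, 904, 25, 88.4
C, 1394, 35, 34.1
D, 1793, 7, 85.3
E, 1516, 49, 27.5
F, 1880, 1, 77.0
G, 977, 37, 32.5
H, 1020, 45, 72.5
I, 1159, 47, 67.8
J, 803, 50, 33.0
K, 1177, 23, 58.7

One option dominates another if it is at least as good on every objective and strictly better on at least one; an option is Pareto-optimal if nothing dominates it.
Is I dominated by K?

No

K vs I: K is worse on cost (1177 vs 1159), so it does not dominate I.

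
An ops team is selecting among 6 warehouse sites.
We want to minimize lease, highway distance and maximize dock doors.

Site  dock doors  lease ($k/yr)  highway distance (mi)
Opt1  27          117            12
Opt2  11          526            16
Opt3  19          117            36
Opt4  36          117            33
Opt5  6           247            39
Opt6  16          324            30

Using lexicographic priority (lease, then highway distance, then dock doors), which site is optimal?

Opt1

First minimize lease: best is 117, kept {Opt1, Opt3, Opt4}.
Then minimize highway distance: best is 12, kept {Opt1}.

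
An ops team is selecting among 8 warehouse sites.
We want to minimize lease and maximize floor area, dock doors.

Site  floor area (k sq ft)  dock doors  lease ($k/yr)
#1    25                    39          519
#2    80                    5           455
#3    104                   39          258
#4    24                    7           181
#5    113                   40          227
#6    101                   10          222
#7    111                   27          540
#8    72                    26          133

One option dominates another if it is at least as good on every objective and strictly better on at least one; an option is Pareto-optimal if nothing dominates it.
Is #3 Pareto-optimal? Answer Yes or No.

#5 vs #3: floor area 113≥104, dock doors 40≥39, lease 227≤258 — #5 is at least as good on every objective and strictly better on at least one, so #5 dominates #3.

No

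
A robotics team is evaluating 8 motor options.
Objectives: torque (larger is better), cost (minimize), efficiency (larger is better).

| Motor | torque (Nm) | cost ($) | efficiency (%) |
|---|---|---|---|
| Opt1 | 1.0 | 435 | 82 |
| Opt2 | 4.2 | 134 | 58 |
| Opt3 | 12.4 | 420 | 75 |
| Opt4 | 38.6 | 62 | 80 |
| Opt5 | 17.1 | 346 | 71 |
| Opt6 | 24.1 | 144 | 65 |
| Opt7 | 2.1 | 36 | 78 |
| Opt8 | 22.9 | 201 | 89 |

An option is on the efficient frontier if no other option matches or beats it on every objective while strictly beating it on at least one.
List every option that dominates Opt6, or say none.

Opt4

Opt4: torque 38.6≥24.1, cost 62≤144, efficiency 80≥65 — dominates Opt6.
Others (Opt1, Opt2, Opt3, Opt5, Opt7, Opt8) are each worse than Opt6 on at least one objective.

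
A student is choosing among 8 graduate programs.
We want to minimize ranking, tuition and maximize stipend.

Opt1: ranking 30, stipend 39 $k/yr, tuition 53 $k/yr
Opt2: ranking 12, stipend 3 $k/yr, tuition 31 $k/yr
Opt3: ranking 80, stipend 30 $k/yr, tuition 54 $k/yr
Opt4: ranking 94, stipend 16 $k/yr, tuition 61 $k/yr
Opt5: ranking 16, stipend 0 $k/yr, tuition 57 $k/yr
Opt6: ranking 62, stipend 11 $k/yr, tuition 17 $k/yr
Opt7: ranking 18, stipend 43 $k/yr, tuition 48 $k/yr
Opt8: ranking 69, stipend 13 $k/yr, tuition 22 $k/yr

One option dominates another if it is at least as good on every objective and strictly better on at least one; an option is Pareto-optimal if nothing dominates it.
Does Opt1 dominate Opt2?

Opt1 vs Opt2: Opt1 is worse on ranking (30 vs 12), so it does not dominate Opt2.

No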